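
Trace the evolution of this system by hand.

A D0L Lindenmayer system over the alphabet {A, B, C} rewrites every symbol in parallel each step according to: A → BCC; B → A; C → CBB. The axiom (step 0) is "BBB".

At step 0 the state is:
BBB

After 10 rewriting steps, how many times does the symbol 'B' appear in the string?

1659

t=0: BBB
t=1: AAA
t=2: BCCBCCBCC
t=3: ACBBCBBACBBCBBACBBCBB
t=4: BCCCBBAACBBAABCCCBBAACBBAABCCCBBAACBBAA
t=5: ACBBCBBCBBAABCCBCCCBBAABCCBCCACBBCBBCBBAABCCBCCCBBAABCCBCCACBBCBBCBBAABCCBCCCBBAABCCBCC
t=6: BCCCBBAACBBAACBBAABCCBCCACBBCBBACBBCBBCBBAABCCBCCACBBCBBAC…BAACBBAACBBAABCCBCCACBBCBBACBBCBBCBBAABCCBCCACBBCBBACBBCBB  (len 189)
t=7: ACBBCBBCBBAABCCBCCCBBAABCCBCCCBBAABCCBCCACBBCBBACBBCBBBCCC…AACBBAACBBAABCCBCCACBBCBBACBBCBBBCCCBBAACBBAABCCCBBAACBBAA  (len 393)
t=8: BCCCBBAACBBAACBBAABCCBCCACBBCBBACBBCBBCBBAABCCBCCACBBCBBAC…ACBBCBBCBBAABCCBCCCBBAABCCBCCACBBCBBCBBAABCCBCCCBBAABCCBCC  (len 843)
t=9: ACBBCBBCBBAABCCBCCCBBAABCCBCCCBBAABCCBCCACBBCBBACBBCBBBCCC…BAACBBAACBBAABCCBCCACBBCBBACBBCBBCBBAABCCBCCACBBCBBACBBCBB  (len 1803)
t=10: BCCCBBAACBBAACBBAABCCBCCACBBCBBACBBCBBCBBAABCCBCCACBBCBBAC…AACBBAACBBAABCCBCCACBBCBBACBBCBBBCCCBBAACBBAABCCCBBAACBBAA  (len 3825)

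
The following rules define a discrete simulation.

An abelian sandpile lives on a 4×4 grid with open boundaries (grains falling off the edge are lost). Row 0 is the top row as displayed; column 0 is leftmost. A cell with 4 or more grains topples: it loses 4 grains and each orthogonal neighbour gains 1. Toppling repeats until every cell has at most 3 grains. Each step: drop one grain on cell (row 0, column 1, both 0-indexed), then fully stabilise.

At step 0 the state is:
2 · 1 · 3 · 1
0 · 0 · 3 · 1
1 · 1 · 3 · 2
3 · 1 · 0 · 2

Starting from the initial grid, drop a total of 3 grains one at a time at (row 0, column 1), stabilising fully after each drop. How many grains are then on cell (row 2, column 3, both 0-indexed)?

3

gen 0: 2 · 1 · 3 · 1
0 · 0 · 3 · 1
1 · 1 · 3 · 2
3 · 1 · 0 · 2
gen 1: 2 · 2 · 3 · 1
0 · 0 · 3 · 1
1 · 1 · 3 · 2
3 · 1 · 0 · 2
gen 2: 2 · 3 · 3 · 1
0 · 0 · 3 · 1
1 · 1 · 3 · 2
3 · 1 · 0 · 2
gen 3: 3 · 1 · 1 · 2
0 · 2 · 1 · 2
1 · 2 · 0 · 3
3 · 1 · 1 · 2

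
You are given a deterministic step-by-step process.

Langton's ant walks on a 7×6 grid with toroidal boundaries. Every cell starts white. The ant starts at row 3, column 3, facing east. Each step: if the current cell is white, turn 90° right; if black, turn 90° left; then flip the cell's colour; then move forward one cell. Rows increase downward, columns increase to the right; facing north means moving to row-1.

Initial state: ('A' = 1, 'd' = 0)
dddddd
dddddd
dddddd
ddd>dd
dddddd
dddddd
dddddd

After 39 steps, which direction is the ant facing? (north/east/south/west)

south

[0] dddddd
dddddd
dddddd
ddd>dd
dddddd
dddddd
dddddd
[1] dddddd
dddddd
dddddd
dddAdd
dddvdd
dddddd
dddddd
[2] dddddd
dddddd
dddddd
dddAdd
dd<Add
dddddd
dddddd
[3] dddddd
dddddd
dddddd
dd^Add
ddAAdd
dddddd
dddddd
[4] dddddd
dddddd
dddddd
ddA>dd
ddAAdd
dddddd
dddddd
[5] dddddd
dddddd
ddd^dd
ddAddd
ddAAdd
dddddd
dddddd
[6] dddddd
dddddd
dddA>d
ddAddd
ddAAdd
dddddd
dddddd
[7] dddddd
dddddd
dddAAd
ddAdvd
ddAAdd
dddddd
dddddd
[8] dddddd
dddddd
dddAAd
ddA<Ad
ddAAdd
dddddd
dddddd
[9] dddddd
dddddd
ddd^Ad
ddAAAd
ddAAdd
dddddd
dddddd
[10] dddddd
dddddd
dd<dAd
ddAAAd
ddAAdd
dddddd
dddddd
[11] dddddd
dd^ddd
ddAdAd
ddAAAd
ddAAdd
dddddd
dddddd
[12] dddddd
ddA>dd
ddAdAd
ddAAAd
ddAAdd
dddddd
dddddd
[13] dddddd
ddAAdd
ddAvAd
ddAAAd
ddAAdd
dddddd
dddddd
[14] dddddd
ddAAdd
dd<AAd
ddAAAd
ddAAdd
dddddd
dddddd
[15] dddddd
ddAAdd
dddAAd
ddvAAd
ddAAdd
dddddd
dddddd
[16] dddddd
ddAAdd
dddAAd
ddd>Ad
ddAAdd
dddddd
dddddd
[17] dddddd
ddAAdd
ddd^Ad
ddddAd
ddAAdd
dddddd
dddddd
[18] dddddd
ddAAdd
dd<dAd
ddddAd
ddAAdd
dddddd
dddddd
[19] dddddd
dd^Add
ddAdAd
ddddAd
ddAAdd
dddddd
dddddd
[20] dddddd
d<dAdd
ddAdAd
ddddAd
ddAAdd
dddddd
dddddd
[21] d^dddd
dAdAdd
ddAdAd
ddddAd
ddAAdd
dddddd
dddddd
[22] dA>ddd
dAdAdd
ddAdAd
ddddAd
ddAAdd
dddddd
dddddd
[23] dAAddd
dAvAdd
ddAdAd
ddddAd
ddAAdd
dddddd
dddddd
[24] dAAddd
d<AAdd
ddAdAd
ddddAd
ddAAdd
dddddd
dddddd
[25] dAAddd
ddAAdd
dvAdAd
ddddAd
ddAAdd
dddddd
dddddd
[26] dAAddd
ddAAdd
<AAdAd
ddddAd
ddAAdd
dddddd
dddddd
[27] dAAddd
^dAAdd
AAAdAd
ddddAd
ddAAdd
dddddd
dddddd
[28] dAAddd
A>AAdd
AAAdAd
ddddAd
ddAAdd
dddddd
dddddd
[29] dAAddd
AAAAdd
AvAdAd
ddddAd
ddAAdd
dddddd
dddddd
[30] dAAddd
AAAAdd
Ad>dAd
ddddAd
ddAAdd
dddddd
dddddd
[31] dAAddd
AA^Add
AdddAd
ddddAd
ddAAdd
dddddd
dddddd
[32] dAAddd
A<dAdd
AdddAd
ddddAd
ddAAdd
dddddd
dddddd
[33] dAAddd
AddAdd
AvddAd
ddddAd
ddAAdd
dddddd
dddddd
[34] dAAddd
AddAdd
<AddAd
ddddAd
ddAAdd
dddddd
dddddd
[35] dAAddd
AddAdd
dAddAd
vdddAd
ddAAdd
dddddd
dddddd
[36] dAAddd
AddAdd
dAddAd
AdddA<
ddAAdd
dddddd
dddddd
[37] dAAddd
AddAdd
dAddA^
AdddAA
ddAAdd
dddddd
dddddd
[38] dAAddd
AddAdd
>AddAA
AdddAA
ddAAdd
dddddd
dddddd
[39] dAAddd
AddAdd
AAddAA
vdddAA
ddAAdd
dddddd
dddddd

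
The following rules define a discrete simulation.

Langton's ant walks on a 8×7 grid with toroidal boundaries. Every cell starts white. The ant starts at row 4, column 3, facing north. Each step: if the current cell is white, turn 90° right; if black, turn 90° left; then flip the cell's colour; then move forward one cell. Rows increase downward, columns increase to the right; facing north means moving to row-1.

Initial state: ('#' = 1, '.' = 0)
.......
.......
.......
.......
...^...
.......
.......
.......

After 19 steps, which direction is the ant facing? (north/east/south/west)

west

k=0  .......
.......
.......
.......
...^...
.......
.......
.......
k=1  .......
.......
.......
.......
...#>..
.......
.......
.......
k=2  .......
.......
.......
.......
...##..
....v..
.......
.......
k=3  .......
.......
.......
.......
...##..
...<#..
.......
.......
k=4  .......
.......
.......
.......
...^#..
...##..
.......
.......
k=5  .......
.......
.......
.......
..<.#..
...##..
.......
.......
k=6  .......
.......
.......
..^....
..#.#..
...##..
.......
.......
k=7  .......
.......
.......
..#>...
..#.#..
...##..
.......
.......
k=8  .......
.......
.......
..##...
..#v#..
...##..
.......
.......
k=9  .......
.......
.......
..##...
..<##..
...##..
.......
.......
k=10  .......
.......
.......
..##...
...##..
..v##..
.......
.......
k=11  .......
.......
.......
..##...
...##..
.<###..
.......
.......
k=12  .......
.......
.......
..##...
.^.##..
.####..
.......
.......
k=13  .......
.......
.......
..##...
.#>##..
.####..
.......
.......
k=14  .......
.......
.......
..##...
.####..
.#v##..
.......
.......
k=15  .......
.......
.......
..##...
.####..
.#.>#..
.......
.......
k=16  .......
.......
.......
..##...
.##^#..
.#..#..
.......
.......
k=17  .......
.......
.......
..##...
.#<.#..
.#..#..
.......
.......
k=18  .......
.......
.......
..##...
.#..#..
.#v.#..
.......
.......
k=19  .......
.......
.......
..##...
.#..#..
.<#.#..
.......
.......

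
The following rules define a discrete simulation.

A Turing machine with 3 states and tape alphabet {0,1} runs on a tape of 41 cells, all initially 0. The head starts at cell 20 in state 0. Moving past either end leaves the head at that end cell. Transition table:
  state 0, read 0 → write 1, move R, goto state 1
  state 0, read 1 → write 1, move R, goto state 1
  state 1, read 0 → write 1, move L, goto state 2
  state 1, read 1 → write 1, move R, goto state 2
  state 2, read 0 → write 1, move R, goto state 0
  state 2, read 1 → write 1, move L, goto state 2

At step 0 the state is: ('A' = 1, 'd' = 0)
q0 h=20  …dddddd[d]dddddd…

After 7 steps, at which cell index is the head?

23

[0] q0 h=20  …dddddd[d]dddddd…
[1] q1 h=21  …dddddA[d]dddddd…
[2] q2 h=20  …dddddd[A]Addddd…
[3] q2 h=19  …dddddd[d]AAdddd…
[4] q0 h=20  …dddddA[A]Addddd…
[5] q1 h=21  …ddddAA[A]dddddd…
[6] q2 h=22  …dddAAA[d]dddddd…
[7] q0 h=23  …ddAAAA[d]dddddd…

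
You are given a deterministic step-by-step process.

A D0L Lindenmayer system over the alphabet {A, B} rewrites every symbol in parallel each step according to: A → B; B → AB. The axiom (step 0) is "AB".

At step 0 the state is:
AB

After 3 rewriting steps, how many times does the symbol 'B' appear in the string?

5

k=0  AB
k=1  BAB
k=2  ABBAB
k=3  BABABBAB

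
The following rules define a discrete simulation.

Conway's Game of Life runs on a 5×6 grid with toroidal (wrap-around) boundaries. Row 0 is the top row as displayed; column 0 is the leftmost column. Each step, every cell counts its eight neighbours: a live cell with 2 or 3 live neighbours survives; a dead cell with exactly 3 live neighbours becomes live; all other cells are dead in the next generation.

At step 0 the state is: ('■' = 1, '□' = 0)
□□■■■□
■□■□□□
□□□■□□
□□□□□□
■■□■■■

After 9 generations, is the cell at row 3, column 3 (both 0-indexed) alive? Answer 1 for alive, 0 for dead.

t=0: □□■■■□
■□■□□□
□□□■□□
□□□□□□
■■□■■■
t=1: □□□□□□
□■■□■□
□□□□□□
■□■■□■
■■□□□■
t=2: □□■□□■
□□□□□□
■□□□■■
□□■□■■
□■■□■■
t=3: ■■■■■■
■□□□■□
■□□■■□
□□■□□□
□■■□□□
t=4: □□□□■□
□□□□□□
□■□■■□
□□■□□□
□□□□■■
t=5: □□□□■■
□□□■■□
□□■■□□
□□■□□■
□□□■■■
t=6: □□□□□□
□□■□□■
□□■□□□
□□■□□■
■□□■□□
t=7: □□□□□□
□□□□□□
□■■■□□
□■■■□□
□□□□□□
t=8: □□□□□□
□□■□□□
□■□■□□
□■□■□□
□□■□□□
t=9: □□□□□□
□□■□□□
□■□■□□
□■□■□□
□□■□□□

1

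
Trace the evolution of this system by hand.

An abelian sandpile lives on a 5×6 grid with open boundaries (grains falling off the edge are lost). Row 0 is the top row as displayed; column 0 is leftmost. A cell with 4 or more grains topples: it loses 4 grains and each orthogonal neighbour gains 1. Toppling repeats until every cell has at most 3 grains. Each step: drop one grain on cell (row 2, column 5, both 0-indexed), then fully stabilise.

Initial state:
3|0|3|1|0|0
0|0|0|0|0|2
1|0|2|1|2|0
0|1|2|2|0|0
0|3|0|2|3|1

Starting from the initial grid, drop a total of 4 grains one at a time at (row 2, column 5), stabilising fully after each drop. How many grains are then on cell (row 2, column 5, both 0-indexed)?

0) 3|0|3|1|0|0
0|0|0|0|0|2
1|0|2|1|2|0
0|1|2|2|0|0
0|3|0|2|3|1
1) 3|0|3|1|0|0
0|0|0|0|0|2
1|0|2|1|2|1
0|1|2|2|0|0
0|3|0|2|3|1
2) 3|0|3|1|0|0
0|0|0|0|0|2
1|0|2|1|2|2
0|1|2|2|0|0
0|3|0|2|3|1
3) 3|0|3|1|0|0
0|0|0|0|0|2
1|0|2|1|2|3
0|1|2|2|0|0
0|3|0|2|3|1
4) 3|0|3|1|0|0
0|0|0|0|0|3
1|0|2|1|3|0
0|1|2|2|0|1
0|3|0|2|3|1

0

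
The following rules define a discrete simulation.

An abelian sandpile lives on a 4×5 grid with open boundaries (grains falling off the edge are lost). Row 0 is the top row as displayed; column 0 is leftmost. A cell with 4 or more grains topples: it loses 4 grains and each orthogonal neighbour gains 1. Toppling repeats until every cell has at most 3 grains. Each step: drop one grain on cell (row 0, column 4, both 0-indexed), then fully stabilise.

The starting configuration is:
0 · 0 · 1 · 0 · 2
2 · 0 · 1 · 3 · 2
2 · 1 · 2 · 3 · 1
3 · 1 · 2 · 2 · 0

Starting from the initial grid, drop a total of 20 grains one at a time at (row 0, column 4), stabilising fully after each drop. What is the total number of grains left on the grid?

[0] 0 · 0 · 1 · 0 · 2
2 · 0 · 1 · 3 · 2
2 · 1 · 2 · 3 · 1
3 · 1 · 2 · 2 · 0
[1] 0 · 0 · 1 · 0 · 3
2 · 0 · 1 · 3 · 2
2 · 1 · 2 · 3 · 1
3 · 1 · 2 · 2 · 0
[2] 0 · 0 · 1 · 1 · 0
2 · 0 · 1 · 3 · 3
2 · 1 · 2 · 3 · 1
3 · 1 · 2 · 2 · 0
[3] 0 · 0 · 1 · 1 · 1
2 · 0 · 1 · 3 · 3
2 · 1 · 2 · 3 · 1
3 · 1 · 2 · 2 · 0
[4] 0 · 0 · 1 · 1 · 2
2 · 0 · 1 · 3 · 3
2 · 1 · 2 · 3 · 1
3 · 1 · 2 · 2 · 0
[5] 0 · 0 · 1 · 1 · 3
2 · 0 · 1 · 3 · 3
2 · 1 · 2 · 3 · 1
3 · 1 · 2 · 2 · 0
[6] 0 · 0 · 1 · 3 · 1
2 · 0 · 2 · 1 · 1
2 · 1 · 3 · 0 · 3
3 · 1 · 2 · 3 · 0
[7] 0 · 0 · 1 · 3 · 2
2 · 0 · 2 · 1 · 1
2 · 1 · 3 · 0 · 3
3 · 1 · 2 · 3 · 0
[8] 0 · 0 · 1 · 3 · 3
2 · 0 · 2 · 1 · 1
2 · 1 · 3 · 0 · 3
3 · 1 · 2 · 3 · 0
[9] 0 · 0 · 2 · 0 · 1
2 · 0 · 2 · 2 · 2
2 · 1 · 3 · 0 · 3
3 · 1 · 2 · 3 · 0
[10] 0 · 0 · 2 · 0 · 2
2 · 0 · 2 · 2 · 2
2 · 1 · 3 · 0 · 3
3 · 1 · 2 · 3 · 0
[11] 0 · 0 · 2 · 0 · 3
2 · 0 · 2 · 2 · 2
2 · 1 · 3 · 0 · 3
3 · 1 · 2 · 3 · 0
[12] 0 · 0 · 2 · 1 · 0
2 · 0 · 2 · 2 · 3
2 · 1 · 3 · 0 · 3
3 · 1 · 2 · 3 · 0
[13] 0 · 0 · 2 · 1 · 1
2 · 0 · 2 · 2 · 3
2 · 1 · 3 · 0 · 3
3 · 1 · 2 · 3 · 0
[14] 0 · 0 · 2 · 1 · 2
2 · 0 · 2 · 2 · 3
2 · 1 · 3 · 0 · 3
3 · 1 · 2 · 3 · 0
[15] 0 · 0 · 2 · 1 · 3
2 · 0 · 2 · 2 · 3
2 · 1 · 3 · 0 · 3
3 · 1 · 2 · 3 · 0
[16] 0 · 0 · 2 · 2 · 1
2 · 0 · 2 · 3 · 1
2 · 1 · 3 · 1 · 0
3 · 1 · 2 · 3 · 1
[17] 0 · 0 · 2 · 2 · 2
2 · 0 · 2 · 3 · 1
2 · 1 · 3 · 1 · 0
3 · 1 · 2 · 3 · 1
[18] 0 · 0 · 2 · 2 · 3
2 · 0 · 2 · 3 · 1
2 · 1 · 3 · 1 · 0
3 · 1 · 2 · 3 · 1
[19] 0 · 0 · 2 · 3 · 0
2 · 0 · 2 · 3 · 2
2 · 1 · 3 · 1 · 0
3 · 1 · 2 · 3 · 1
[20] 0 · 0 · 2 · 3 · 1
2 · 0 · 2 · 3 · 2
2 · 1 · 3 · 1 · 0
3 · 1 · 2 · 3 · 1

32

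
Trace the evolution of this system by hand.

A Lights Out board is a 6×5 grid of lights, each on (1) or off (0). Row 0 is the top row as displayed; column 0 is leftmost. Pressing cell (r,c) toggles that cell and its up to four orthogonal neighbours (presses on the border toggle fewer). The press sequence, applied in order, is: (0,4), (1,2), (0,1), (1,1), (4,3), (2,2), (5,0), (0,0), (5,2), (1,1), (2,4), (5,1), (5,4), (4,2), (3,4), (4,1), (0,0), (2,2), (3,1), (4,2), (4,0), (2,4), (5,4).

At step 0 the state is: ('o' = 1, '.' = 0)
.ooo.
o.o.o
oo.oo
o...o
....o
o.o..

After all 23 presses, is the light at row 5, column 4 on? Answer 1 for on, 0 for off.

step 0: .ooo.
o.o.o
oo.oo
o...o
....o
o.o..
step 1: .oo.o
o.o..
oo.oo
o...o
....o
o.o..
step 2: .o..o
oo.o.
ooooo
o...o
....o
o.o..
step 3: o.o.o
o..o.
ooooo
o...o
....o
o.o..
step 4: ooo.o
.ooo.
o.ooo
o...o
....o
o.o..
step 5: ooo.o
.ooo.
o.ooo
o..oo
..oo.
o.oo.
step 6: ooo.o
.o.o.
oo..o
o.ooo
..oo.
o.oo.
step 7: ooo.o
.o.o.
oo..o
o.ooo
o.oo.
.ooo.
step 8: ..o.o
oo.o.
oo..o
o.ooo
o.oo.
.ooo.
step 9: ..o.o
oo.o.
oo..o
o.ooo
o..o.
.....
step 10: .oo.o
..oo.
o...o
o.ooo
o..o.
.....
step 11: .oo.o
..ooo
o..o.
o.oo.
o..o.
.....
step 12: .oo.o
..ooo
o..o.
o.oo.
oo.o.
ooo..
step 13: .oo.o
..ooo
o..o.
o.oo.
oo.oo
ooooo
step 14: .oo.o
..ooo
o..o.
o..o.
o.o.o
oo.oo
step 15: .oo.o
..ooo
o..oo
o...o
o.o..
oo.oo
step 16: .oo.o
..ooo
o..oo
oo..o
.o...
o..oo
step 17: o.o.o
o.ooo
o..oo
oo..o
.o...
o..oo
step 18: o.o.o
o..oo
ooo.o
ooo.o
.o...
o..oo
step 19: o.o.o
o..oo
o.o.o
....o
.....
o..oo
step 20: o.o.o
o..oo
o.o.o
..o.o
.ooo.
o.ooo
step 21: o.o.o
o..oo
o.o.o
o.o.o
o.oo.
..ooo
step 22: o.o.o
o..o.
o.oo.
o.o..
o.oo.
..ooo
step 23: o.o.o
o..o.
o.oo.
o.o..
o.ooo
..o..

0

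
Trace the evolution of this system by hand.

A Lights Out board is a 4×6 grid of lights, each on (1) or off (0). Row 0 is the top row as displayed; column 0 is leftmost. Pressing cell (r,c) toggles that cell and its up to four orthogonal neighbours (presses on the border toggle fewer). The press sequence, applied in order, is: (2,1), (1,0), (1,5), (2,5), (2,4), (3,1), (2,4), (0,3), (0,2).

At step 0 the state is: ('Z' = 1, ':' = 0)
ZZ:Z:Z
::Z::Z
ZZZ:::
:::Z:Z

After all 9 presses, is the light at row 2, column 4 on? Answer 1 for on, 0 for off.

0) ZZ:Z:Z
::Z::Z
ZZZ:::
:::Z:Z
1) ZZ:Z:Z
:ZZ::Z
::::::
:Z:Z:Z
2) :Z:Z:Z
Z:Z::Z
Z:::::
:Z:Z:Z
3) :Z:Z::
Z:Z:Z:
Z::::Z
:Z:Z:Z
4) :Z:Z::
Z:Z:ZZ
Z:::Z:
:Z:Z::
5) :Z:Z::
Z:Z::Z
Z::Z:Z
:Z:ZZ:
6) :Z:Z::
Z:Z::Z
ZZ:Z:Z
Z:ZZZ:
7) :Z:Z::
Z:Z:ZZ
ZZ::Z:
Z:ZZ::
8) :ZZ:Z:
Z:ZZZZ
ZZ::Z:
Z:ZZ::
9) :::ZZ:
Z::ZZZ
ZZ::Z:
Z:ZZ::

1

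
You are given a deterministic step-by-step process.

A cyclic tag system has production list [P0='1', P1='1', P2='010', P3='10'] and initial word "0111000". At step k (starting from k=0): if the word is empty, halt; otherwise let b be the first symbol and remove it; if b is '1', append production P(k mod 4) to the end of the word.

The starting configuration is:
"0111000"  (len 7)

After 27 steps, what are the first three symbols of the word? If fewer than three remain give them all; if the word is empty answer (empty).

110

gen 0: "0111000"  (len 7)
gen 1: "111000"  (len 6)
gen 2: "110001"  (len 6)
gen 3: "10001010"  (len 8)
gen 4: "000101010"  (len 9)
gen 5: "00101010"  (len 8)
gen 6: "0101010"  (len 7)
gen 7: "101010"  (len 6)
gen 8: "0101010"  (len 7)
gen 9: "101010"  (len 6)
gen 10: "010101"  (len 6)
gen 11: "10101"  (len 5)
gen 12: "010110"  (len 6)
gen 13: "10110"  (len 5)
gen 14: "01101"  (len 5)
gen 15: "1101"  (len 4)
gen 16: "10110"  (len 5)
gen 17: "01101"  (len 5)
gen 18: "1101"  (len 4)
gen 19: "101010"  (len 6)
gen 20: "0101010"  (len 7)
gen 21: "101010"  (len 6)
gen 22: "010101"  (len 6)
gen 23: "10101"  (len 5)
gen 24: "010110"  (len 6)
gen 25: "10110"  (len 5)
gen 26: "01101"  (len 5)
gen 27: "1101"  (len 4)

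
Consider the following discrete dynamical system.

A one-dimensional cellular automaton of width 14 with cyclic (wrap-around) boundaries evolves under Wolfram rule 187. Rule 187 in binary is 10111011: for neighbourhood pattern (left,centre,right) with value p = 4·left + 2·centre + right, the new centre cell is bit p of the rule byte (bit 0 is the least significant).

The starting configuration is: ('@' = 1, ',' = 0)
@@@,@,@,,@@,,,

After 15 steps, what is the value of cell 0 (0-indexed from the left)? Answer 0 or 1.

1

k=0  @@@,@,@,,@@,,,
k=1  @@,@,@,@@@,@@@
k=2  @,@,@,@@@,@@@@
k=3  ,@,@,@@@,@@@@@
k=4  @,@,@@@,@@@@@,
k=5  ,@,@@@,@@@@@,@
k=6  @,@@@,@@@@@,@,
k=7  ,@@@,@@@@@,@,@
k=8  @@@,@@@@@,@,@,
k=9  @@,@@@@@,@,@,@
k=10  @,@@@@@,@,@,@@
k=11  ,@@@@@,@,@,@@@
k=12  @@@@@,@,@,@@@,
k=13  @@@@,@,@,@@@,@
k=14  @@@,@,@,@@@,@@
k=15  @@,@,@,@@@,@@@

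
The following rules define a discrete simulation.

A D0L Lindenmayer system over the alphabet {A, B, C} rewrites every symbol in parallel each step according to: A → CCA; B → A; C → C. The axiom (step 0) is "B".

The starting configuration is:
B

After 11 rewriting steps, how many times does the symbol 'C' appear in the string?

k=0  B
k=1  A
k=2  CCA
k=3  CCCCA
k=4  CCCCCCA
k=5  CCCCCCCCA
k=6  CCCCCCCCCCA
k=7  CCCCCCCCCCCCA
k=8  CCCCCCCCCCCCCCA
k=9  CCCCCCCCCCCCCCCCA
k=10  CCCCCCCCCCCCCCCCCCA
k=11  CCCCCCCCCCCCCCCCCCCCA

20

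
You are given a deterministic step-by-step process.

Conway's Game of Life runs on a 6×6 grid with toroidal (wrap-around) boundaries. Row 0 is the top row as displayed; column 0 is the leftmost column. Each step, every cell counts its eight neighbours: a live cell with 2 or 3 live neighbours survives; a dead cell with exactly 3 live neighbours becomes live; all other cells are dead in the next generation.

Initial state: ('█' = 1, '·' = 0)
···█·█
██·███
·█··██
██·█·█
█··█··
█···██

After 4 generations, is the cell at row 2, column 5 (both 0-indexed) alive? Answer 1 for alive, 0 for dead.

k=0  ···█·█
██·███
·█··██
██·█·█
█··█··
█···██
k=1  ·███··
·█·█··
······
·█·█··
··██··
█··█··
k=2  ██·██·
·█·█··
······
···█··
·█·██·
····█·
k=3  ██·███
██·██·
··█···
··███·
··███·
██····
k=4  ···█··
······
·····█
·█··█·
····██
······

1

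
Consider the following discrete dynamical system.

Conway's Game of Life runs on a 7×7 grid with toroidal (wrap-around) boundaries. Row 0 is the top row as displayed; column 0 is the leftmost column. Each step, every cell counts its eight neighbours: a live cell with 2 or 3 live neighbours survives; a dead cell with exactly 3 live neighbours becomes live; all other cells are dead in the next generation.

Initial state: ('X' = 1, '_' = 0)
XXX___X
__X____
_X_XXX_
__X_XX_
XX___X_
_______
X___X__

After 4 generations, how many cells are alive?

0) XXX___X
__X____
_X_XXX_
__X_XX_
XX___X_
_______
X___X__
1) X_XX__X
____XXX
_X___X_
X_X____
_X__XXX
XX____X
X_____X
2) _X_XX__
_XXXX__
XX__XX_
X_X_X__
__X__X_
_X_____
__X__X_
3) _X___X_
_______
X____XX
X_X_X__
__XX___
_XX____
_XXXX__
4) _X_XX__
X____X_
XX___XX
X_X_XX_
_______
____X__
X__XX__

17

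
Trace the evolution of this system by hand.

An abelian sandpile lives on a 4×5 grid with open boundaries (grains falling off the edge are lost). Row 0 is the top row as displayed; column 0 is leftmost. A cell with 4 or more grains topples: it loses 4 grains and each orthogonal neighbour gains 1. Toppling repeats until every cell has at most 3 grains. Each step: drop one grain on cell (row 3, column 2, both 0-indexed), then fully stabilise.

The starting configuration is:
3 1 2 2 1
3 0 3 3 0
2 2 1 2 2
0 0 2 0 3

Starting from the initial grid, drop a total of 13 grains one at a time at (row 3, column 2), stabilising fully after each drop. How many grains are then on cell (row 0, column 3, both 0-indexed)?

gen 0: 3 1 2 2 1
3 0 3 3 0
2 2 1 2 2
0 0 2 0 3
gen 1: 3 1 2 2 1
3 0 3 3 0
2 2 1 2 2
0 0 3 0 3
gen 2: 3 1 2 2 1
3 0 3 3 0
2 2 2 2 2
0 1 0 1 3
gen 3: 3 1 2 2 1
3 0 3 3 0
2 2 2 2 2
0 1 1 1 3
gen 4: 3 1 2 2 1
3 0 3 3 0
2 2 2 2 2
0 1 2 1 3
gen 5: 3 1 2 2 1
3 0 3 3 0
2 2 2 2 2
0 1 3 1 3
gen 6: 3 1 2 2 1
3 0 3 3 0
2 2 3 2 2
0 2 0 2 3
gen 7: 3 1 2 2 1
3 0 3 3 0
2 2 3 2 2
0 2 1 2 3
gen 8: 3 1 2 2 1
3 0 3 3 0
2 2 3 2 2
0 2 2 2 3
gen 9: 3 1 2 2 1
3 0 3 3 0
2 2 3 2 2
0 2 3 2 3
gen 10: 3 1 3 3 1
3 1 1 1 2
2 3 2 2 0
0 3 2 1 1
gen 11: 3 1 3 3 1
3 1 1 1 2
2 3 2 2 0
0 3 3 1 1
gen 12: 3 1 3 3 1
3 2 2 1 2
3 1 0 3 0
1 1 2 2 1
gen 13: 3 1 3 3 1
3 2 2 1 2
3 1 0 3 0
1 1 3 2 1

3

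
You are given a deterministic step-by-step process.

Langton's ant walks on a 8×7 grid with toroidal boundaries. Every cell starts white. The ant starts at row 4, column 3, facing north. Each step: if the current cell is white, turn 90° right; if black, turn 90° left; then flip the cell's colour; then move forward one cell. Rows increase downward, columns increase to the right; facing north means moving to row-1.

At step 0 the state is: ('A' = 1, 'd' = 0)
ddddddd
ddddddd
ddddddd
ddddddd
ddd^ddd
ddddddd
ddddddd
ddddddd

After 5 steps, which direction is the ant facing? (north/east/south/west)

t=0: ddddddd
ddddddd
ddddddd
ddddddd
ddd^ddd
ddddddd
ddddddd
ddddddd
t=1: ddddddd
ddddddd
ddddddd
ddddddd
dddA>dd
ddddddd
ddddddd
ddddddd
t=2: ddddddd
ddddddd
ddddddd
ddddddd
dddAAdd
ddddvdd
ddddddd
ddddddd
t=3: ddddddd
ddddddd
ddddddd
ddddddd
dddAAdd
ddd<Add
ddddddd
ddddddd
t=4: ddddddd
ddddddd
ddddddd
ddddddd
ddd^Add
dddAAdd
ddddddd
ddddddd
t=5: ddddddd
ddddddd
ddddddd
ddddddd
dd<dAdd
dddAAdd
ddddddd
ddddddd

west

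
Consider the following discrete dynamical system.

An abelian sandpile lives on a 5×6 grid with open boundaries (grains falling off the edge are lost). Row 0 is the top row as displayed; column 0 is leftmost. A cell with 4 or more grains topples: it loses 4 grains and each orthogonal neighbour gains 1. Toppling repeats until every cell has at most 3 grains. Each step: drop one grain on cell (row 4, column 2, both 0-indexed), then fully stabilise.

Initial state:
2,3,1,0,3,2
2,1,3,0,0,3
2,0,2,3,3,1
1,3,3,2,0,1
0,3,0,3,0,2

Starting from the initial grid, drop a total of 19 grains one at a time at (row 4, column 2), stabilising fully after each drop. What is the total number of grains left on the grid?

58

gen 0: 2,3,1,0,3,2
2,1,3,0,0,3
2,0,2,3,3,1
1,3,3,2,0,1
0,3,0,3,0,2
gen 1: 2,3,1,0,3,2
2,1,3,0,0,3
2,0,2,3,3,1
1,3,3,2,0,1
0,3,1,3,0,2
gen 2: 2,3,1,0,3,2
2,1,3,0,0,3
2,0,2,3,3,1
1,3,3,2,0,1
0,3,2,3,0,2
gen 3: 2,3,1,0,3,2
2,1,3,0,0,3
2,0,2,3,3,1
1,3,3,2,0,1
0,3,3,3,0,2
gen 4: 2,3,2,0,3,2
2,2,0,2,1,3
2,2,1,2,0,2
2,1,3,1,2,1
1,1,3,1,1,2
gen 5: 2,3,2,0,3,2
2,2,0,2,1,3
2,2,2,2,0,2
2,2,0,2,2,1
1,2,1,2,1,2
gen 6: 2,3,2,0,3,2
2,2,0,2,1,3
2,2,2,2,0,2
2,2,0,2,2,1
1,2,2,2,1,2
gen 7: 2,3,2,0,3,2
2,2,0,2,1,3
2,2,2,2,0,2
2,2,0,2,2,1
1,2,3,2,1,2
gen 8: 2,3,2,0,3,2
2,2,0,2,1,3
2,2,2,2,0,2
2,2,1,2,2,1
1,3,0,3,1,2
gen 9: 2,3,2,0,3,2
2,2,0,2,1,3
2,2,2,2,0,2
2,2,1,2,2,1
1,3,1,3,1,2
gen 10: 2,3,2,0,3,2
2,2,0,2,1,3
2,2,2,2,0,2
2,2,1,2,2,1
1,3,2,3,1,2
gen 11: 2,3,2,0,3,2
2,2,0,2,1,3
2,2,2,2,0,2
2,2,1,2,2,1
1,3,3,3,1,2
gen 12: 2,3,2,0,3,2
2,2,0,2,1,3
2,2,2,2,0,2
2,3,2,3,2,1
2,0,2,0,2,2
gen 13: 2,3,2,0,3,2
2,2,0,2,1,3
2,2,2,2,0,2
2,3,2,3,2,1
2,0,3,0,2,2
gen 14: 2,3,2,0,3,2
2,2,0,2,1,3
2,2,2,2,0,2
2,3,3,3,2,1
2,1,0,1,2,2
gen 15: 2,3,2,0,3,2
2,2,0,2,1,3
2,2,2,2,0,2
2,3,3,3,2,1
2,1,1,1,2,2
gen 16: 2,3,2,0,3,2
2,2,0,2,1,3
2,2,2,2,0,2
2,3,3,3,2,1
2,1,2,1,2,2
gen 17: 2,3,2,0,3,2
2,2,0,2,1,3
2,2,2,2,0,2
2,3,3,3,2,1
2,1,3,1,2,2
gen 18: 2,3,2,0,3,2
2,2,0,2,1,3
2,3,3,3,0,2
3,0,2,0,3,1
2,3,1,3,2,2
gen 19: 2,3,2,0,3,2
2,2,0,2,1,3
2,3,3,3,0,2
3,0,2,0,3,1
2,3,2,3,2,2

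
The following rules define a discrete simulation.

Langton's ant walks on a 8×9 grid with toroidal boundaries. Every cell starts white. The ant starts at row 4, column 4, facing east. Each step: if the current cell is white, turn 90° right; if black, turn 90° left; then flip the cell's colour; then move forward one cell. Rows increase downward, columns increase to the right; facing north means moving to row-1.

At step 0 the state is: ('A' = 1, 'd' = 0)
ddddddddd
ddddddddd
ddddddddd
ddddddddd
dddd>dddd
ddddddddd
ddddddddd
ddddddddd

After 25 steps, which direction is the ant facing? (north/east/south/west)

south

0) ddddddddd
ddddddddd
ddddddddd
ddddddddd
dddd>dddd
ddddddddd
ddddddddd
ddddddddd
1) ddddddddd
ddddddddd
ddddddddd
ddddddddd
ddddAdddd
ddddvdddd
ddddddddd
ddddddddd
2) ddddddddd
ddddddddd
ddddddddd
ddddddddd
ddddAdddd
ddd<Adddd
ddddddddd
ddddddddd
3) ddddddddd
ddddddddd
ddddddddd
ddddddddd
ddd^Adddd
dddAAdddd
ddddddddd
ddddddddd
4) ddddddddd
ddddddddd
ddddddddd
ddddddddd
dddA>dddd
dddAAdddd
ddddddddd
ddddddddd
5) ddddddddd
ddddddddd
ddddddddd
dddd^dddd
dddAddddd
dddAAdddd
ddddddddd
ddddddddd
6) ddddddddd
ddddddddd
ddddddddd
ddddA>ddd
dddAddddd
dddAAdddd
ddddddddd
ddddddddd
7) ddddddddd
ddddddddd
ddddddddd
ddddAAddd
dddAdvddd
dddAAdddd
ddddddddd
ddddddddd
8) ddddddddd
ddddddddd
ddddddddd
ddddAAddd
dddA<Addd
dddAAdddd
ddddddddd
ddddddddd
9) ddddddddd
ddddddddd
ddddddddd
dddd^Addd
dddAAAddd
dddAAdddd
ddddddddd
ddddddddd
10) ddddddddd
ddddddddd
ddddddddd
ddd<dAddd
dddAAAddd
dddAAdddd
ddddddddd
ddddddddd
11) ddddddddd
ddddddddd
ddd^ddddd
dddAdAddd
dddAAAddd
dddAAdddd
ddddddddd
ddddddddd
12) ddddddddd
ddddddddd
dddA>dddd
dddAdAddd
dddAAAddd
dddAAdddd
ddddddddd
ddddddddd
13) ddddddddd
ddddddddd
dddAAdddd
dddAvAddd
dddAAAddd
dddAAdddd
ddddddddd
ddddddddd
14) ddddddddd
ddddddddd
dddAAdddd
ddd<AAddd
dddAAAddd
dddAAdddd
ddddddddd
ddddddddd
15) ddddddddd
ddddddddd
dddAAdddd
ddddAAddd
dddvAAddd
dddAAdddd
ddddddddd
ddddddddd
16) ddddddddd
ddddddddd
dddAAdddd
ddddAAddd
dddd>Addd
dddAAdddd
ddddddddd
ddddddddd
17) ddddddddd
ddddddddd
dddAAdddd
dddd^Addd
dddddAddd
dddAAdddd
ddddddddd
ddddddddd
18) ddddddddd
ddddddddd
dddAAdddd
ddd<dAddd
dddddAddd
dddAAdddd
ddddddddd
ddddddddd
19) ddddddddd
ddddddddd
ddd^Adddd
dddAdAddd
dddddAddd
dddAAdddd
ddddddddd
ddddddddd
20) ddddddddd
ddddddddd
dd<dAdddd
dddAdAddd
dddddAddd
dddAAdddd
ddddddddd
ddddddddd
21) ddddddddd
dd^dddddd
ddAdAdddd
dddAdAddd
dddddAddd
dddAAdddd
ddddddddd
ddddddddd
22) ddddddddd
ddA>ddddd
ddAdAdddd
dddAdAddd
dddddAddd
dddAAdddd
ddddddddd
ddddddddd
23) ddddddddd
ddAAddddd
ddAvAdddd
dddAdAddd
dddddAddd
dddAAdddd
ddddddddd
ddddddddd
24) ddddddddd
ddAAddddd
dd<AAdddd
dddAdAddd
dddddAddd
dddAAdddd
ddddddddd
ddddddddd
25) ddddddddd
ddAAddddd
dddAAdddd
ddvAdAddd
dddddAddd
dddAAdddd
ddddddddd
ddddddddd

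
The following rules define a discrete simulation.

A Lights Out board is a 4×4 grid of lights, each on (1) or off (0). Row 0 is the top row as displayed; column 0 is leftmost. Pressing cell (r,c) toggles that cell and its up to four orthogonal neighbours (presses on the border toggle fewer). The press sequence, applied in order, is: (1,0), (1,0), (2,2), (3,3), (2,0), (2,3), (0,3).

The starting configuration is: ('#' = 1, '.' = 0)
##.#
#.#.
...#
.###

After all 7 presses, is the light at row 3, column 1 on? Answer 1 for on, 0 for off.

1

k=0  ##.#
#.#.
...#
.###
k=1  .#.#
.##.
#..#
.###
k=2  ##.#
#.#.
...#
.###
k=3  ##.#
#...
.##.
.#.#
k=4  ##.#
#...
.###
.##.
k=5  ##.#
....
#.##
###.
k=6  ##.#
...#
#...
####
k=7  ###.
....
#...
####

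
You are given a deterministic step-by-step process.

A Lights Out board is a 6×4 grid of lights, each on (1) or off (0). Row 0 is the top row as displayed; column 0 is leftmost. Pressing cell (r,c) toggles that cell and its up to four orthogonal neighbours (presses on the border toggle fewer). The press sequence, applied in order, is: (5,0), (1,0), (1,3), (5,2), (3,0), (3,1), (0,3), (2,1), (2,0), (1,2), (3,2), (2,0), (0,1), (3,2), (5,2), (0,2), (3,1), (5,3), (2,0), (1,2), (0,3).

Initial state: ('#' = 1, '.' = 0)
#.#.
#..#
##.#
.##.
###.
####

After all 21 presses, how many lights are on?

13

[0] #.#.
#..#
##.#
.##.
###.
####
[1] #.#.
#..#
##.#
.##.
.##.
..##
[2] ..#.
.#.#
.#.#
.##.
.##.
..##
[3] ..##
.##.
.#..
.##.
.##.
..##
[4] ..##
.##.
.#..
.##.
.#..
.#..
[5] ..##
.##.
##..
#.#.
##..
.#..
[6] ..##
.##.
#...
.#..
#...
.#..
[7] ....
.###
#...
.#..
#...
.#..
[8] ....
..##
.##.
....
#...
.#..
[9] ....
#.##
#.#.
#...
#...
.#..
[10] ..#.
##..
#...
#...
#...
.#..
[11] ..#.
##..
#.#.
####
#.#.
.#..
[12] ..#.
.#..
.##.
.###
#.#.
.#..
[13] ##..
....
.##.
.###
#.#.
.#..
[14] ##..
....
.#..
....
#...
.#..
[15] ##..
....
.#..
....
#.#.
..##
[16] #.##
..#.
.#..
....
#.#.
..##
[17] #.##
..#.
....
###.
###.
..##
[18] #.##
..#.
....
###.
####
....
[19] #.##
#.#.
##..
.##.
####
....
[20] #..#
##.#
###.
.##.
####
....
[21] #.#.
##..
###.
.##.
####
....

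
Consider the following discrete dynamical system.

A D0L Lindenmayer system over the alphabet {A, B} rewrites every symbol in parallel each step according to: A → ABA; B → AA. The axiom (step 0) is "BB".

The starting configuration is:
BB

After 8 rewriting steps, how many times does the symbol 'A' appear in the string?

step 0: BB
step 1: AAAA
step 2: ABAABAABAABA
step 3: ABAAAABAABAAAABAABAAAABAABAAAABA
step 4: ABAAAABAABAABAABAAAABAABAAAABAABAABAABAAAABAABAAAABAABAABAABAAAABAABAAAABAABAABAABAAAABA
step 5: ABAAAABAABAABAABAAAABAABAAAABAABAAAABAABAAAABAABAABAABAAAA…AAAABAABAABAABAAAABAABAAAABAABAAAABAABAAAABAABAABAABAAAABA  (len 240)
step 6: ABAAAABAABAABAABAAAABAABAAAABAABAAAABAABAAAABAABAABAABAAAA…AAAABAABAABAABAAAABAABAAAABAABAAAABAABAAAABAABAABAABAAAABA  (len 656)
step 7: ABAAAABAABAABAABAAAABAABAAAABAABAAAABAABAAAABAABAABAABAAAA…AAAABAABAABAABAAAABAABAAAABAABAAAABAABAAAABAABAABAABAAAABA  (len 1792)
step 8: ABAAAABAABAABAABAAAABAABAAAABAABAAAABAABAAAABAABAABAABAAAA…AAAABAABAABAABAAAABAABAAAABAABAAAABAABAAAABAABAABAABAAAABA  (len 4896)

3584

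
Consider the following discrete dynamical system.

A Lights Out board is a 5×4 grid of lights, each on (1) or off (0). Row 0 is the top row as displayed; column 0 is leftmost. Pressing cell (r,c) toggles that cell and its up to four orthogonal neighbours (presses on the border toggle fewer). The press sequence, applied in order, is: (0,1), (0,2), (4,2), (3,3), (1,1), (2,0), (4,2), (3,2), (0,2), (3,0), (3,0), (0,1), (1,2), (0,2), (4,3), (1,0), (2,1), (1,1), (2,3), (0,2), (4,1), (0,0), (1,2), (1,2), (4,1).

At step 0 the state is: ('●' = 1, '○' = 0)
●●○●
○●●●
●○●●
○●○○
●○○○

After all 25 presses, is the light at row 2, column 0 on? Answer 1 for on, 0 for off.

0

[0] ●●○●
○●●●
●○●●
○●○○
●○○○
[1] ○○●●
○○●●
●○●●
○●○○
●○○○
[2] ○●○○
○○○●
●○●●
○●○○
●○○○
[3] ○●○○
○○○●
●○●●
○●●○
●●●●
[4] ○●○○
○○○●
●○●○
○●○●
●●●○
[5] ○○○○
●●●●
●●●○
○●○●
●●●○
[6] ○○○○
○●●●
○○●○
●●○●
●●●○
[7] ○○○○
○●●●
○○●○
●●●●
●○○●
[8] ○○○○
○●●●
○○○○
●○○○
●○●●
[9] ○●●●
○●○●
○○○○
●○○○
●○●●
[10] ○●●●
○●○●
●○○○
○●○○
○○●●
[11] ○●●●
○●○●
○○○○
●○○○
●○●●
[12] ●○○●
○○○●
○○○○
●○○○
●○●●
[13] ●○●●
○●●○
○○●○
●○○○
●○●●
[14] ●●○○
○●○○
○○●○
●○○○
●○●●
[15] ●●○○
○●○○
○○●○
●○○●
●○○○
[16] ○●○○
●○○○
●○●○
●○○●
●○○○
[17] ○●○○
●●○○
○●○○
●●○●
●○○○
[18] ○○○○
○○●○
○○○○
●●○●
●○○○
[19] ○○○○
○○●●
○○●●
●●○○
●○○○
[20] ○●●●
○○○●
○○●●
●●○○
●○○○
[21] ○●●●
○○○●
○○●●
●○○○
○●●○
[22] ●○●●
●○○●
○○●●
●○○○
○●●○
[23] ●○○●
●●●○
○○○●
●○○○
○●●○
[24] ●○●●
●○○●
○○●●
●○○○
○●●○
[25] ●○●●
●○○●
○○●●
●●○○
●○○○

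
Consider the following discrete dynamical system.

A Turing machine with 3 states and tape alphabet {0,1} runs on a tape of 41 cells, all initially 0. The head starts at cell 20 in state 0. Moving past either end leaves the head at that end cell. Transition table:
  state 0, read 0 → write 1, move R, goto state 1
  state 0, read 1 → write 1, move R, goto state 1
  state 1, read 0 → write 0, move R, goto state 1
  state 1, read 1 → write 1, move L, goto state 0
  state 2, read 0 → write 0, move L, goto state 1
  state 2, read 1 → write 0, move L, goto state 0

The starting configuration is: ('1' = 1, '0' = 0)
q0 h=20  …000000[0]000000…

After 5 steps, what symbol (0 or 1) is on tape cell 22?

step 0: q0 h=20  …000000[0]000000…
step 1: q1 h=21  …000001[0]000000…
step 2: q1 h=22  …000010[0]000000…
step 3: q1 h=23  …000100[0]000000…
step 4: q1 h=24  …001000[0]000000…
step 5: q1 h=25  …010000[0]000000…

0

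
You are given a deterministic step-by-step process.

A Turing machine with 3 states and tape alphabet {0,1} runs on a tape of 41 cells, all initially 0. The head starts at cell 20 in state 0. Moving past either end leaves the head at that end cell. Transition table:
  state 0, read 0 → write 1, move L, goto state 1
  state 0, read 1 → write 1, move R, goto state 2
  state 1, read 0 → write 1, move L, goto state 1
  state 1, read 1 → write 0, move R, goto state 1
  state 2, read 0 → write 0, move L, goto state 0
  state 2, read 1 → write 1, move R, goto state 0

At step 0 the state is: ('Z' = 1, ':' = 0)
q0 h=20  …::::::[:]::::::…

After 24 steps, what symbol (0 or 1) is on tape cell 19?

1

0) q0 h=20  …::::::[:]::::::…
1) q1 h=19  …::::::[:]Z:::::…
2) q1 h=18  …::::::[:]ZZ::::…
3) q1 h=17  …::::::[:]ZZZ:::…
4) q1 h=16  …::::::[:]ZZZZ::…
5) q1 h=15  …::::::[:]ZZZZZ:…
6) q1 h=14  …::::::[:]ZZZZZZ…
7) q1 h=13  …::::::[:]ZZZZZZ…
8) q1 h=12  …::::::[:]ZZZZZZ…
9) q1 h=11  …::::::[:]ZZZZZZ…
10) q1 h=10  …::::::[:]ZZZZZZ…
11) q1 h= 9  …::::::[:]ZZZZZZ…
12) q1 h= 8  …::::::[:]ZZZZZZ…
13) q1 h= 7  …::::::[:]ZZZZZZ…
14) q1 h= 6  |::::::[:]ZZZZZZ…
15) q1 h= 5  |:::::[:]ZZZZZZ…
16) q1 h= 4  |::::[:]ZZZZZZ…
17) q1 h= 3  |:::[:]ZZZZZZ…
18) q1 h= 2  |::[:]ZZZZZZ…
19) q1 h= 1  |:[:]ZZZZZZ…
20) q1 h= 0  |[:]ZZZZZZ…
21) q1 h= 0  |[Z]ZZZZZZ…
22) q1 h= 1  |:[Z]ZZZZZZ…
23) q1 h= 2  |::[Z]ZZZZZZ…
24) q1 h= 3  |:::[Z]ZZZZZZ…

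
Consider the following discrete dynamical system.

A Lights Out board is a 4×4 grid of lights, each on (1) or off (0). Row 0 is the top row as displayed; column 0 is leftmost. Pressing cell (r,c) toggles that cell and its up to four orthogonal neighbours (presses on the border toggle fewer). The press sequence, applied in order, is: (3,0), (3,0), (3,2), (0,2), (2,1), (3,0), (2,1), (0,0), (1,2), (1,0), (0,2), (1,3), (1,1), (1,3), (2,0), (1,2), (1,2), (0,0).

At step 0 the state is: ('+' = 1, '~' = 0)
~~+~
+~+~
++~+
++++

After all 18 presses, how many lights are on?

k=0  ~~+~
+~+~
++~+
++++
k=1  ~~+~
+~+~
~+~+
~~++
k=2  ~~+~
+~+~
++~+
++++
k=3  ~~+~
+~+~
++++
+~~~
k=4  ~+~+
+~~~
++++
+~~~
k=5  ~+~+
++~~
~~~+
++~~
k=6  ~+~+
++~~
+~~+
~~~~
k=7  ~+~+
+~~~
~+++
~+~~
k=8  +~~+
~~~~
~+++
~+~~
k=9  +~++
~+++
~+~+
~+~~
k=10  ~~++
+~++
++~+
~+~~
k=11  ~+~~
+~~+
++~+
~+~~
k=12  ~+~+
+~+~
++~~
~+~~
k=13  ~~~+
~+~~
+~~~
~+~~
k=14  ~~~~
~+++
+~~+
~+~~
k=15  ~~~~
++++
~+~+
++~~
k=16  ~~+~
+~~~
~+++
++~~
k=17  ~~~~
++++
~+~+
++~~
k=18  ++~~
~+++
~+~+
++~~

9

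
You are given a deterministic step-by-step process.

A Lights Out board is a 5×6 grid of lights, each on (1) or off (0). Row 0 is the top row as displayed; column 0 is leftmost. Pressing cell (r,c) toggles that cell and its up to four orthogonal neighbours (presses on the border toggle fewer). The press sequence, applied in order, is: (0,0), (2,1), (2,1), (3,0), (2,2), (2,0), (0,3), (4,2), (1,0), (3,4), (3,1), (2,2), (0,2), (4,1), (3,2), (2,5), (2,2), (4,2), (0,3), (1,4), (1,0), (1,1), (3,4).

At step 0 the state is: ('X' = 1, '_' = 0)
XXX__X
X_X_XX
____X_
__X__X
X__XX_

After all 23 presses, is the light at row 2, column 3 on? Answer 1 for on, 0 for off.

1

gen 0: XXX__X
X_X_XX
____X_
__X__X
X__XX_
gen 1: __X__X
__X_XX
____X_
__X__X
X__XX_
gen 2: __X__X
_XX_XX
XXX_X_
_XX__X
X__XX_
gen 3: __X__X
__X_XX
____X_
__X__X
X__XX_
gen 4: __X__X
__X_XX
X___X_
XXX__X
___XX_
gen 5: __X__X
____XX
XXXXX_
XX___X
___XX_
gen 6: __X__X
X___XX
__XXX_
_X___X
___XX_
gen 7: ___XXX
X__XXX
__XXX_
_X___X
___XX_
gen 8: ___XXX
X__XXX
__XXX_
_XX__X
_XX_X_
gen 9: X__XXX
_X_XXX
X_XXX_
_XX__X
_XX_X_
gen 10: X__XXX
_X_XXX
X_XX__
_XXXX_
_XX___
gen 11: X__XXX
_X_XXX
XXXX__
X__XX_
__X___
gen 12: X__XXX
_XXXXX
X_____
X_XXX_
__X___
gen 13: XXX_XX
_X_XXX
X_____
X_XXX_
__X___
gen 14: XXX_XX
_X_XXX
X_____
XXXXX_
XX____
gen 15: XXX_XX
_X_XXX
X_X___
X___X_
XXX___
gen 16: XXX_XX
_X_XX_
X_X_XX
X___XX
XXX___
gen 17: XXX_XX
_XXXX_
XX_XXX
X_X_XX
XXX___
gen 18: XXX_XX
_XXXX_
XX_XXX
X___XX
X__X__
gen 19: XX_X_X
_XX_X_
XX_XXX
X___XX
X__X__
gen 20: XX_XXX
_XXX_X
XX_X_X
X___XX
X__X__
gen 21: _X_XXX
X_XX_X
_X_X_X
X___XX
X__X__
gen 22: ___XXX
_X_X_X
___X_X
X___XX
X__X__
gen 23: ___XXX
_X_X_X
___XXX
X__X__
X__XX_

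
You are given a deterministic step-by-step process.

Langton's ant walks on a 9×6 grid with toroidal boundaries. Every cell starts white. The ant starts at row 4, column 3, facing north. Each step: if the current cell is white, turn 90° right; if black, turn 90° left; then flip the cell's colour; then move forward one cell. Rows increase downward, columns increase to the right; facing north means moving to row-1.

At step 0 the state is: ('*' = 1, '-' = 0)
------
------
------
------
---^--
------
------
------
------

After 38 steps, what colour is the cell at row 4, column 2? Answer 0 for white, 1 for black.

0

k=0  ------
------
------
------
---^--
------
------
------
------
k=1  ------
------
------
------
---*>-
------
------
------
------
k=2  ------
------
------
------
---**-
----v-
------
------
------
k=3  ------
------
------
------
---**-
---<*-
------
------
------
k=4  ------
------
------
------
---^*-
---**-
------
------
------
k=5  ------
------
------
------
--<-*-
---**-
------
------
------
k=6  ------
------
------
--^---
--*-*-
---**-
------
------
------
k=7  ------
------
------
--*>--
--*-*-
---**-
------
------
------
k=8  ------
------
------
--**--
--*v*-
---**-
------
------
------
k=9  ------
------
------
--**--
--<**-
---**-
------
------
------
k=10  ------
------
------
--**--
---**-
--v**-
------
------
------
k=11  ------
------
------
--**--
---**-
-<***-
------
------
------
k=12  ------
------
------
--**--
-^-**-
-****-
------
------
------
k=13  ------
------
------
--**--
-*>**-
-****-
------
------
------
k=14  ------
------
------
--**--
-****-
-*v**-
------
------
------
k=15  ------
------
------
--**--
-****-
-*->*-
------
------
------
k=16  ------
------
------
--**--
-**^*-
-*--*-
------
------
------
k=17  ------
------
------
--**--
-*<-*-
-*--*-
------
------
------
k=18  ------
------
------
--**--
-*--*-
-*v-*-
------
------
------
k=19  ------
------
------
--**--
-*--*-
-<*-*-
------
------
------
k=20  ------
------
------
--**--
-*--*-
--*-*-
-v----
------
------
k=21  ------
------
------
--**--
-*--*-
--*-*-
<*----
------
------
k=22  ------
------
------
--**--
-*--*-
^-*-*-
**----
------
------
k=23  ------
------
------
--**--
-*--*-
*>*-*-
**----
------
------
k=24  ------
------
------
--**--
-*--*-
***-*-
*v----
------
------
k=25  ------
------
------
--**--
-*--*-
***-*-
*->---
------
------
k=26  ------
------
------
--**--
-*--*-
***-*-
*-*---
--v---
------
k=27  ------
------
------
--**--
-*--*-
***-*-
*-*---
-<*---
------
k=28  ------
------
------
--**--
-*--*-
***-*-
*^*---
-**---
------
k=29  ------
------
------
--**--
-*--*-
***-*-
**>---
-**---
------
k=30  ------
------
------
--**--
-*--*-
**^-*-
**----
-**---
------
k=31  ------
------
------
--**--
-*--*-
*<--*-
**----
-**---
------
k=32  ------
------
------
--**--
-*--*-
*---*-
*v----
-**---
------
k=33  ------
------
------
--**--
-*--*-
*---*-
*->---
-**---
------
k=34  ------
------
------
--**--
-*--*-
*---*-
*-*---
-*v---
------
k=35  ------
------
------
--**--
-*--*-
*---*-
*-*---
-*->--
------
k=36  ------
------
------
--**--
-*--*-
*---*-
*-*---
-*-*--
---v--
k=37  ------
------
------
--**--
-*--*-
*---*-
*-*---
-*-*--
--<*--
k=38  ------
------
------
--**--
-*--*-
*---*-
*-*---
-*^*--
--**--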